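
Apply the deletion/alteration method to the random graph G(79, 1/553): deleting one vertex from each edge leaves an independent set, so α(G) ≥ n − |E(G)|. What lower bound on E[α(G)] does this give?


E[|E(G)|] = C(79, 2)·p = 3081 · (1/553) = 39/7.
E[α(G)] ≥ n − E[|E(G)|] = 79 − 39/7 = 514/7.
Numerically: ≈ 73.429.
(This is only a lower bound; the true E[α(G)] may be larger.)

E[α(G)] ≥ 514/7 ≈ 73.429.


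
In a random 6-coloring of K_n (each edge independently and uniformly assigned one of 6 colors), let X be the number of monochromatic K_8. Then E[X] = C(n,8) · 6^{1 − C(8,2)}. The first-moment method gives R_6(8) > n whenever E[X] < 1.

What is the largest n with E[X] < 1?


We need C(n, 8) · 6^{1 − 28} < 1, i.e. C(n, 8) < 6^{28 − 1} = 1023490369077469249536.
Check values of n near the boundary:
  n = 1593: C(1593, 8) = 1010555394551193970323; 1010555394551193970323 < 1023490369077469249536? YES
  n = 1594: C(1594, 8) = 1015652773590544255167; 1015652773590544255167 < 1023490369077469249536? YES
  n = 1595: C(1595, 8) = 1020772636343363633895; 1020772636343363633895 < 1023490369077469249536? YES
  n = 1596: C(1596, 8) = 1025915067760710553965; 1025915067760710553965 < 1023490369077469249536? NO
  n = 1597: C(1597, 8) = 1031080153060953275445; 1031080153060953275445 < 1023490369077469249536? NO
The largest n with C(n, 8) < 1023490369077469249536 is n = 1595 (where E[X] = 113419181815929292655/113721152119718805504 ≈ 0.997). Hence R_6(8) > 1595, i.e. R_6(8) ≥ 1596.

Largest n = 1595; hence R_6(8) > 1595.


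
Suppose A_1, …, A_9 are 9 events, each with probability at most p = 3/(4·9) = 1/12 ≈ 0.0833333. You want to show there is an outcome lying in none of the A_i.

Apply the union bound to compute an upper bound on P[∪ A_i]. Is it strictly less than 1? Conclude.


Union bound: P[∪_{i=1}^{9} A_i] ≤ Σ_i P[A_i] ≤ 9·p = 9·(1/12) = 3/4.
Numerically: 3/4 ≈ 0.7500000.
Is 3/4 < 1? YES.
Since P[∪ A_i] ≤ 3/4 < 1, the complement has P[∩ A_i^c] ≥ 1 − 3/4 = 1/4 > 0, so some outcome avoids every A_i.

9·p = 3/4 ≈ 0.7500000; existence CERTIFIED by the union bound.


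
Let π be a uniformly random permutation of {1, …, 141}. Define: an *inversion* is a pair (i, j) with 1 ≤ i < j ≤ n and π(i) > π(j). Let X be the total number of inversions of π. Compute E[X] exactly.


Write X = Σ X_I over the C(141, 2) = 9870 pairs i < j, with X_I the indicator of one inversion.
There are 9870 indicators.
For each fixed pair i < j, the values π(i) and π(j) are two distinct elements of {1, …, 141} in uniformly random order; by symmetry P[π(i) > π(j)] = 1/2.
By linearity: E[X] = 9870 · (1/2) = C(141, 2) · (1/2) = 9870/2 = 4935 ≈ 4935.000000.

E[X] = 4935 = 4935.000000.


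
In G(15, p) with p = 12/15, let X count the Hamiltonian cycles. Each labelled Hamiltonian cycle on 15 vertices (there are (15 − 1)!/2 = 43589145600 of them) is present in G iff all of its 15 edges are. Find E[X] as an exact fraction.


K_15 has (15 − 1)!/2 = 43589145600 labelled Hamiltonian cycles.
For each such Hamiltonian cycle H, let X_H = 1 if all 15 edges of H are present in G. Then P[X_H = 1] = p^{15} = (4/5)^{15} = 1073741824/30517578125.
By linearity of expectation: E[X] = Σ_H E[X_H] = 43589145600 · p^{15} = 43589145600 · 1073741824/30517578125 = 1872139548125822976/1220703125.
Numerically: E[X] ≈ 1.53366e+09.

E[X] = 43589145600 · (4/5)^{15} = 1872139548125822976/1220703125 ≈ 1.53366e+09.


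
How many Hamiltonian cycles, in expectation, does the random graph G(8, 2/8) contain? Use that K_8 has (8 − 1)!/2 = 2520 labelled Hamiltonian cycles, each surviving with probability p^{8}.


K_8 has (8 − 1)!/2 = 2520 labelled Hamiltonian cycles.
For each such Hamiltonian cycle H, let X_H = 1 if all 8 edges of H are present in G. Then P[X_H = 1] = p^{8} = (1/4)^{8} = 1/65536.
Summing the indicators: E[X] = Σ_H E[X_H] = 2520 · p^{8} = 2520 · 1/65536 = 315/8192.
Numerically: E[X] ≈ 0.0385.

E[X] = 2520 · (1/4)^{8} = 315/8192 ≈ 0.0385.


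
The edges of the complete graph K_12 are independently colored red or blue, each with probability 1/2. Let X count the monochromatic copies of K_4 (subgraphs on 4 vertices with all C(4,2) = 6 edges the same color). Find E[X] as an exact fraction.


Let X = Σ_S X_S over the C(12, 4) = 495 subsets S of size 4, where X_S = 1 if the K_4 on S is monochromatic.
For a fixed S, the K_4 on S has C(4, 2) = 6 edges. P[all 6 edges red] = (1/2)^6, and likewise for blue, so P[monochromatic] = 2·(1/2)^6 = 2^{1 − 6} = 1/32.
By linearity: E[X] = C(12, 4) · 2^{1 − 6} = 495 · 1/32 = 495/32.
Numerically: E[X] ≈ 15.46875.

E[X] = C(12,4)·2^(1−C(4,2)) = 495/32 ≈ 15.46875.


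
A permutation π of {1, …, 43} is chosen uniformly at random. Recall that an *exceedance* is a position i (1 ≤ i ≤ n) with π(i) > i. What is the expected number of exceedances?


Write X = Σ_{i=1}^{43} X_i, where X_i = 1_{π(i) > i}.
For each fixed i, π(i) is uniform over {1, …, 43} (marginal of a uniform permutation), so P[π(i) > i] = (n − i)/n. Summing: Σ_{i=1}^{43} (n − i)/n = (0 + 1 + … + 42)/43 = 43(43 − 1)/(2·43) = (43 − 1)/2.
Hence E[X] = Σ_{i=1}^{43} (43 − i)/43 = 21 ≈ 21.000000.

E[X] = 21 = 21.000000.


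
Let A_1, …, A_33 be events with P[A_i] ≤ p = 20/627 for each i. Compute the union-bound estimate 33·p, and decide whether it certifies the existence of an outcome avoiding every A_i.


Union bound: P[∪_{i=1}^{33} A_i] ≤ Σ_i P[A_i] ≤ 33·p = 33·(20/627) = 20/19.
Numerically: 20/19 ≈ 1.052632.
Is 20/19 < 1? NO.
Since the bound 20/19 is ≥ 1, the union bound is uninformative here; it does NOT by itself certify existence.

33·p = 20/19 ≈ 1.052632; existence NOT certified by the union bound.


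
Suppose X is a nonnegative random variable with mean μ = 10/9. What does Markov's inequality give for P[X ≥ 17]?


μ = E[X] = 10/9, a = 17.
Markov: P[X ≥ 17] ≤ μ/a = (10/9)/17 = 10/153.
Numerically: ≈ 0.065.
(Since a = 17 > μ = 1.111, the bound 10/153 is < 1 and informative.)

P[X ≥ 17] ≤ 10/153 ≈ 0.065.


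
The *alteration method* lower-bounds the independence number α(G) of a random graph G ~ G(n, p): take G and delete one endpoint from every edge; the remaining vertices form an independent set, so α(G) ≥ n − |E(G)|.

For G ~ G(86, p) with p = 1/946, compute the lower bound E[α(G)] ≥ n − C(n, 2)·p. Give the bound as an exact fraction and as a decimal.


E[|E(G)|] = C(86, 2)·p = 3655 · (1/946) = 85/22.
E[α(G)] ≥ n − E[|E(G)|] = 86 − 85/22 = 1807/22.
Numerically: ≈ 82.136.
(This is only a lower bound; the true E[α(G)] may be larger.)

E[α(G)] ≥ 1807/22 ≈ 82.136.


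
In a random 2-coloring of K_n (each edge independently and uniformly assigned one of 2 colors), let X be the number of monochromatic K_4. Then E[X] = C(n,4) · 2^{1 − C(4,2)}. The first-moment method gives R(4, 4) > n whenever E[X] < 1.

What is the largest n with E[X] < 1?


We need C(n, 4) · 2^{1 − 6} < 1, i.e. C(n, 4) < 2^{6 − 1} = 32.
Check values of n near the boundary:
  n = 5: C(5, 4) = 5; 5 < 32? YES
  n = 6: C(6, 4) = 15; 15 < 32? YES
  n = 7: C(7, 4) = 35; 35 < 32? NO
  n = 8: C(8, 4) = 70; 70 < 32? NO
  n = 9: C(9, 4) = 126; 126 < 32? NO
The largest n with C(n, 4) < 32 is n = 6 (where E[X] = 15/32 ≈ 0.4688). Hence R(4, 4) > 6, i.e. R(4, 4) ≥ 7.

Largest n = 6; hence R(4, 4) > 6.


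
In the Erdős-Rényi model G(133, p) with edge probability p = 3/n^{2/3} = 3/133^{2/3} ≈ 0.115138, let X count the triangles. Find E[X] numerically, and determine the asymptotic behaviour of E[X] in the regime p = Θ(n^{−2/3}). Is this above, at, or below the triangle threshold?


Number of potential triangles: C(133, 3) = 383306.
Each occurs with probability p³ ≈ (0.115138)³ ≈ 1.52637232e-03.
By linearity: E[X] = C(133, 3)·p³ ≈ 383306 · 1.52637232e-03 ≈ 585.067669.
Since α = 2/3 < 1, p = c/n^{2/3} ≫ 1/n is above the triangle threshold p ~ 1/n. Asymptotically E[X] ~ (c³/6)·n^{3(1−α)} = (3³/6)·n^{1} → ∞; triangles are abundant w.h.p.

E[X] ≈ 585.067669; in regime p = Θ(1/n^{2/3}) E[X] diverges (above the triangle threshold p ~ 1/n).


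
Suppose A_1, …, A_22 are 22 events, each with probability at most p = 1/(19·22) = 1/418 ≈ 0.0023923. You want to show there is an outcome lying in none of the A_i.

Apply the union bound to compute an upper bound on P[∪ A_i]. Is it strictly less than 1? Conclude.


Union bound: P[∪_{i=1}^{22} A_i] ≤ Σ_i P[A_i] ≤ 22·p = 22·(1/418) = 1/19.
Numerically: 1/19 ≈ 0.0526316.
Is 1/19 < 1? YES.
Since P[∪ A_i] ≤ 1/19 < 1, the complement has P[∩ A_i^c] ≥ 1 − 1/19 = 18/19 > 0, so some outcome avoids every A_i.

22·p = 1/19 ≈ 0.0526316; existence CERTIFIED by the union bound.


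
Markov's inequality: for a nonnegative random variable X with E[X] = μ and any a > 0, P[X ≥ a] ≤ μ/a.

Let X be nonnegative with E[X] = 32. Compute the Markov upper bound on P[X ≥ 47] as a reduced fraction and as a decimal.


μ = E[X] = 32, a = 47.
Markov: P[X ≥ 47] ≤ μ/a = (32)/47 = 32/47.
Numerically: ≈ 0.680851.
(Since a = 47 > μ = 32.000000, the bound 32/47 is < 1 and informative.)

P[X ≥ 47] ≤ 32/47 ≈ 0.680851.


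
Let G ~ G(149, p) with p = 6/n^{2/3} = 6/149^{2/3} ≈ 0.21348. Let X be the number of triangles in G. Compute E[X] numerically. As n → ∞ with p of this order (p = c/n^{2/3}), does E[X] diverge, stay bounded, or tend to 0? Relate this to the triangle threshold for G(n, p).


Number of potential triangles: C(149, 3) = 540274.
Each occurs with probability p³ ≈ (0.21348)³ ≈ 9.7292915e-03.
By linearity: E[X] = C(149, 3)·p³ ≈ 540274 · 9.7292915e-03 ≈ 5256.48322.
Since α = 2/3 < 1, p = c/n^{2/3} ≫ 1/n is above the triangle threshold p ~ 1/n. Asymptotically E[X] ~ (c³/6)·n^{3(1−α)} = (6³/6)·n^{1} → ∞; triangles are abundant w.h.p.

E[X] ≈ 5256.48322; in regime p = Θ(1/n^{2/3}) E[X] diverges (above the triangle threshold p ~ 1/n).


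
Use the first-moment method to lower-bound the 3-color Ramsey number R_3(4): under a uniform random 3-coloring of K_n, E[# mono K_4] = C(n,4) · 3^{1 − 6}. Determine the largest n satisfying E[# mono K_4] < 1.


We need C(n, 4) · 3^{1 − 6} < 1, i.e. C(n, 4) < 3^{6 − 1} = 243.
Check values of n near the boundary:
  n = 8: C(8, 4) = 70; 70 < 243? YES
  n = 9: C(9, 4) = 126; 126 < 243? YES
  n = 10: C(10, 4) = 210; 210 < 243? YES
  n = 11: C(11, 4) = 330; 330 < 243? NO
The largest n with C(n, 4) < 243 is n = 10 (where E[X] = 70/81 ≈ 0.8641975). Hence R_3(4) > 10, i.e. R_3(4) ≥ 11.

Largest n = 10; hence R_3(4) > 10.


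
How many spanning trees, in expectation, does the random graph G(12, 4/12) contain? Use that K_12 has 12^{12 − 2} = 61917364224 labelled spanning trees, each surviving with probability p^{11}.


K_12 has 12^{12 − 2} = 61917364224 labelled spanning trees.
For each such spanning tree H, let X_H = 1 if all 11 edges of H are present in G. Then P[X_H = 1] = p^{11} = (1/3)^{11} = 1/177147.
By linearity: E[X] = Σ_H E[X_H] = 61917364224 · p^{11} = 61917364224 · 1/177147 = 1048576/3.
Numerically: E[X] ≈ 3.4953e+05.

E[X] = 61917364224 · (1/3)^{11} = 1048576/3 ≈ 3.4953e+05.


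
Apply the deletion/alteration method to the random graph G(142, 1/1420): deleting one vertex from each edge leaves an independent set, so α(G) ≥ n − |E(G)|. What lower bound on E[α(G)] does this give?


E[|E(G)|] = C(142, 2)·p = 10011 · (1/1420) = 141/20.
E[α(G)] ≥ n − E[|E(G)|] = 142 − 141/20 = 2699/20.
Numerically: ≈ 134.950000.
(This is only a lower bound; the true E[α(G)] may be larger.)

E[α(G)] ≥ 2699/20 ≈ 134.950000.


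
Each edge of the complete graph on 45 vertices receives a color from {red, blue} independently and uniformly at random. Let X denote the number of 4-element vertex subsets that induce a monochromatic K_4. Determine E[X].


Let X = Σ_S X_S over the C(45, 4) = 148995 subsets S of size 4, where X_S = 1 if the K_4 on S is monochromatic.
For a fixed S, the K_4 on S has C(4, 2) = 6 edges. P[all 6 edges red] = (1/2)^6, and likewise for blue, so P[monochromatic] = 2·(1/2)^6 = 2^{1 − 6} = 1/32.
Summing: E[X] = C(45, 4) · 2^{1 − 6} = 148995 · 1/32 = 148995/32.
Numerically: E[X] ≈ 4656.094.

E[X] = C(45,4)·2^(1−C(4,2)) = 148995/32 ≈ 4656.094.


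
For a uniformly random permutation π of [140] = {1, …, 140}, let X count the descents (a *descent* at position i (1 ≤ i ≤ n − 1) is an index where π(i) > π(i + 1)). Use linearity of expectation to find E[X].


Write X = Σ X_I over i = 1, …, 139, with X_I the indicator of one descent.
There are 139 indicators.
For each fixed i, the pair (π(i), π(i+1)) is a uniformly random ordered pair of distinct values from {1, …, 140}; by symmetry P[π(i) > π(i+1)] = 1/2.
By linearity: E[X] = 139 · (1/2) = (140 − 1) · (1/2) = 139/2 ≈ 69.5000.

E[X] = 139/2 = 69.5000.


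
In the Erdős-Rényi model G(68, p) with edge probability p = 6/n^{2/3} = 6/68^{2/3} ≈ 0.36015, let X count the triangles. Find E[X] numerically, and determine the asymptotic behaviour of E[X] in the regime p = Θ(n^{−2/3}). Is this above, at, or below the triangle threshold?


Number of potential triangles: C(68, 3) = 50116.
Each occurs with probability p³ ≈ (0.36015)³ ≈ 4.6712803e-02.
By linearity: E[X] = C(68, 3)·p³ ≈ 50116 · 4.6712803e-02 ≈ 2341.05882.
Since α = 2/3 < 1, p = c/n^{2/3} ≫ 1/n is above the triangle threshold p ~ 1/n. Asymptotically E[X] ~ (c³/6)·n^{3(1−α)} = (6³/6)·n^{1} → ∞; triangles are abundant w.h.p.

E[X] ≈ 2341.05882; in regime p = Θ(1/n^{2/3}) E[X] diverges (above the triangle threshold p ~ 1/n).


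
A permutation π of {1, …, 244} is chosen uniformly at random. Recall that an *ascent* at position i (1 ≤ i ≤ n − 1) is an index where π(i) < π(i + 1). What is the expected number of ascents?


Write X = Σ X_I over i = 1, …, 243, with X_I the indicator of one ascent.
There are 243 indicators.
For each fixed i, the pair (π(i), π(i+1)) is a uniformly random ordered pair of distinct values from {1, …, 244}; by symmetry P[π(i) < π(i+1)] = 1/2.
By linearity: E[X] = 243 · (1/2) = (244 − 1) · (1/2) = 243/2 ≈ 121.50000.

E[X] = 243/2 = 121.50000.


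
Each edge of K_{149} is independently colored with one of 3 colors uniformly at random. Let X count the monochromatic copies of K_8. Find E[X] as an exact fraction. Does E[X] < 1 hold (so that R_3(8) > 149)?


E[X] = C(149, 8) · 3^{1 − 28} = 4976826800946 · 3^{−27} = 4976826800946/7625597484987.
As a reduced fraction: E[X] = 1658942266982/2541865828329 ≈ 0.65265.
Is E[X] < 1? YES.
Since E[X] < 1, there exists a 3-coloring of K_{149} with no monochromatic K_8; hence R_3(8) > 149.

E[X] = 1658942266982/2541865828329 ≈ 0.65265; E[X] < 1, so R_3(8) > 149.


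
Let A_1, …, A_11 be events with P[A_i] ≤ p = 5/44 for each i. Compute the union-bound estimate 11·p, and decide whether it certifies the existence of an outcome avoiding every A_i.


Union bound: P[∪_{i=1}^{11} A_i] ≤ Σ_i P[A_i] ≤ 11·p = 11·(5/44) = 5/4.
Numerically: 5/4 ≈ 1.250.
Is 5/4 < 1? NO.
Since the bound 5/4 is ≥ 1, the union bound is uninformative here; it does NOT by itself certify existence.

11·p = 5/4 ≈ 1.250; existence NOT certified by the union bound.


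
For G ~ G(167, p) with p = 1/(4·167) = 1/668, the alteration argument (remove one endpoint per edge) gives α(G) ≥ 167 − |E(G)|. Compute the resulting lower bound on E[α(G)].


E[|E(G)|] = C(167, 2)·p = 13861 · (1/668) = 83/4.
E[α(G)] ≥ n − E[|E(G)|] = 167 − 83/4 = 585/4.
Numerically: ≈ 146.2500.
(This is only a lower bound; the true E[α(G)] may be larger.)

E[α(G)] ≥ 585/4 ≈ 146.2500.


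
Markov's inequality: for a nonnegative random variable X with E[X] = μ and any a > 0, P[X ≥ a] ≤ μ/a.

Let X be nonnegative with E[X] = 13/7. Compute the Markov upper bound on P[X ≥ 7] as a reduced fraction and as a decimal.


μ = E[X] = 13/7, a = 7.
Markov: P[X ≥ 7] ≤ μ/a = (13/7)/7 = 13/49.
Numerically: ≈ 0.265.
(Since a = 7 > μ = 1.857, the bound 13/49 is < 1 and informative.)

P[X ≥ 7] ≤ 13/49 ≈ 0.265.


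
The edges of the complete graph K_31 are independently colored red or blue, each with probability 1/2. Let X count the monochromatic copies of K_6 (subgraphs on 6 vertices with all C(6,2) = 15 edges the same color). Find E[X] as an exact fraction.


Let X = Σ_S X_S over the C(31, 6) = 736281 subsets S of size 6, where X_S = 1 if the K_6 on S is monochromatic.
For a fixed S, the K_6 on S has C(6, 2) = 15 edges. P[all 15 edges red] = (1/2)^15, and likewise for blue, so P[monochromatic] = 2·(1/2)^15 = 2^{1 − 15} = 1/16384.
By linearity of expectation: E[X] = C(31, 6) · 2^{1 − 15} = 736281 · 1/16384 = 736281/16384.
Numerically: E[X] ≈ 44.93903.

E[X] = C(31,6)·2^(1−C(6,2)) = 736281/16384 ≈ 44.93903.


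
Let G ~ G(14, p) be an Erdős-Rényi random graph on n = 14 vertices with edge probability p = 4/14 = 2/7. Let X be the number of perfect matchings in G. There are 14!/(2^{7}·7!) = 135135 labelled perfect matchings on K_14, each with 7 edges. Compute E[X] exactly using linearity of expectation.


K_14 has 14!/(2^{7}·7!) = 135135 labelled perfect matchings.
For each such perfect matching H, let X_H = 1 if all 7 edges of H are present in G. Then P[X_H = 1] = p^{7} = (2/7)^{7} = 128/823543.
By linearity: E[X] = Σ_H E[X_H] = 135135 · p^{7} = 135135 · 128/823543 = 2471040/117649.
Numerically: E[X] ≈ 21.

E[X] = 135135 · (2/7)^{7} = 2471040/117649 ≈ 21.


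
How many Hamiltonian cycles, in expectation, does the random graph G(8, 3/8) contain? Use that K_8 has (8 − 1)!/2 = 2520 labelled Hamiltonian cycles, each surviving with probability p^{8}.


K_8 has (8 − 1)!/2 = 2520 labelled Hamiltonian cycles.
For each such Hamiltonian cycle H, let X_H = 1 if all 8 edges of H are present in G. Then P[X_H = 1] = p^{8} = (3/8)^{8} = 6561/16777216.
By linearity: E[X] = Σ_H E[X_H] = 2520 · p^{8} = 2520 · 6561/16777216 = 2066715/2097152.
Numerically: E[X] ≈ 0.98549.

E[X] = 2520 · (3/8)^{8} = 2066715/2097152 ≈ 0.98549.


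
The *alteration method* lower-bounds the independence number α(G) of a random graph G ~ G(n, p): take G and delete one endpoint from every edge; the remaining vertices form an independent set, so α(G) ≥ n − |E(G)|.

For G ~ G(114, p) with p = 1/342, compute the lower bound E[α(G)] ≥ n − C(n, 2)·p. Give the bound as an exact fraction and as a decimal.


E[|E(G)|] = C(114, 2)·p = 6441 · (1/342) = 113/6.
E[α(G)] ≥ n − E[|E(G)|] = 114 − 113/6 = 571/6.
Numerically: ≈ 95.1667.
(This is only a lower bound; the true E[α(G)] may be larger.)

E[α(G)] ≥ 571/6 ≈ 95.1667.


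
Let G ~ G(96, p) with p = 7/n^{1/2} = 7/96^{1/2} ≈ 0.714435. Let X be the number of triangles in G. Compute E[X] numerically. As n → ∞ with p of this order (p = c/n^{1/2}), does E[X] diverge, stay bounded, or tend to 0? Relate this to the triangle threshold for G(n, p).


Number of potential triangles: C(96, 3) = 142880.
Each occurs with probability p³ ≈ (0.714435)³ ≈ 3.64659280e-01.
By linearity: E[X] = C(96, 3)·p³ ≈ 142880 · 3.64659280e-01 ≈ 52102.517967.
Since α = 1/2 < 1, p = c/n^{1/2} ≫ 1/n is above the triangle threshold p ~ 1/n. Asymptotically E[X] ~ (c³/6)·n^{3(1−α)} = (7³/6)·n^{1.5} → ∞; triangles are abundant w.h.p.

E[X] ≈ 52102.517967; in regime p = Θ(1/n^{1/2}) E[X] diverges (above the triangle threshold p ~ 1/n).


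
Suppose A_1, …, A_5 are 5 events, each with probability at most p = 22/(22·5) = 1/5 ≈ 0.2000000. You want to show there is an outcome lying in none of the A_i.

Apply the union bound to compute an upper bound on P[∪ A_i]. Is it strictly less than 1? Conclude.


Union bound: P[∪_{i=1}^{5} A_i] ≤ Σ_i P[A_i] ≤ 5·p = 5·(1/5) = 1.
Numerically: 1 ≈ 1.0000000.
Is 1 < 1? NO.
Since the bound 1 is ≥ 1, the union bound is uninformative here; it does NOT by itself certify existence.

5·p = 1 ≈ 1.0000000; existence NOT certified by the union bound.


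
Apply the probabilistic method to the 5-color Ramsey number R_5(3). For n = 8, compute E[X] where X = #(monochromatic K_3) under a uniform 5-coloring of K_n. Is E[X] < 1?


E[X] = C(8, 3) · 5^{1 − 3} = 56 · 5^{−2} = 56/25.
As a reduced fraction: E[X] = 56/25 ≈ 2.240000.
Is E[X] < 1? NO.
Since E[X] ≥ 1, the first-moment bound is inconclusive at n = 8; it does NOT by itself certify R_5(3) > 8.

E[X] = 56/25 ≈ 2.240000; E[X] ≥ 1; first-moment method inconclusive here.


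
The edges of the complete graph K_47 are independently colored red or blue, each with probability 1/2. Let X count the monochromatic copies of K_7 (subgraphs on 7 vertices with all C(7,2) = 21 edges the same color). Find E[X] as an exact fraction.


Let X = Σ_S X_S over the C(47, 7) = 62891499 subsets S of size 7, where X_S = 1 if the K_7 on S is monochromatic.
For a fixed S, the K_7 on S has C(7, 2) = 21 edges. P[all 21 edges red] = (1/2)^21, and likewise for blue, so P[monochromatic] = 2·(1/2)^21 = 2^{1 − 21} = 1/1048576.
By linearity: E[X] = C(47, 7) · 2^{1 − 21} = 62891499 · 1/1048576 = 62891499/1048576.
Numerically: E[X] ≈ 59.97801.

E[X] = C(47,7)·2^(1−C(7,2)) = 62891499/1048576 ≈ 59.97801.


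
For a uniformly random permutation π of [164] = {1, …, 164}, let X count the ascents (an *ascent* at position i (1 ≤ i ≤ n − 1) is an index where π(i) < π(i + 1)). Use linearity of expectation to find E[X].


Write X = Σ X_I over i = 1, …, 163, with X_I the indicator of one ascent.
There are 163 indicators.
For each fixed i, the pair (π(i), π(i+1)) is a uniformly random ordered pair of distinct values from {1, …, 164}; by symmetry P[π(i) < π(i+1)] = 1/2.
By linearity: E[X] = 163 · (1/2) = (164 − 1) · (1/2) = 163/2 ≈ 81.5000.

E[X] = 163/2 = 81.5000.


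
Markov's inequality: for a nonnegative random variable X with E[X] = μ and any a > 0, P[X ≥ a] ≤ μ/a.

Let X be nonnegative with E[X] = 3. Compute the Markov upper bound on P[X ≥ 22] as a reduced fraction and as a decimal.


μ = E[X] = 3, a = 22.
Markov: P[X ≥ 22] ≤ μ/a = (3)/22 = 3/22.
Numerically: ≈ 0.1364.
(Since a = 22 > μ = 3.0000, the bound 3/22 is < 1 and informative.)

P[X ≥ 22] ≤ 3/22 ≈ 0.1364.


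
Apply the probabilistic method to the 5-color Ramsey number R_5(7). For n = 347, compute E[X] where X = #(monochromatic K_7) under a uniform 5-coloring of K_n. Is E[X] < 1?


E[X] = C(347, 7) · 5^{1 − 21} = 113090774900334 · 5^{−20} = 113090774900334/95367431640625.
As a reduced fraction: E[X] = 113090774900334/95367431640625 ≈ 1.18584.
Is E[X] < 1? NO.
Since E[X] ≥ 1, the first-moment bound is inconclusive at n = 347; it does NOT by itself certify R_5(7) > 347.

E[X] = 113090774900334/95367431640625 ≈ 1.18584; E[X] ≥ 1; first-moment method inconclusive here.


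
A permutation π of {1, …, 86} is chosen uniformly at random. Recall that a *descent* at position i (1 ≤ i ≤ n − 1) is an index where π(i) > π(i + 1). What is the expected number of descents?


Write X = Σ X_I over i = 1, …, 85, with X_I the indicator of one descent.
There are 85 indicators.
For each fixed i, the pair (π(i), π(i+1)) is a uniformly random ordered pair of distinct values from {1, …, 86}; by symmetry P[π(i) > π(i+1)] = 1/2.
By linearity: E[X] = 85 · (1/2) = (86 − 1) · (1/2) = 85/2 ≈ 42.50000.

E[X] = 85/2 = 42.50000.


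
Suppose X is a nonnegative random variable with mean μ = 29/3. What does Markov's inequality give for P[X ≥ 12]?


μ = E[X] = 29/3, a = 12.
Markov: P[X ≥ 12] ≤ μ/a = (29/3)/12 = 29/36.
Numerically: ≈ 0.806.
(Since a = 12 > μ = 9.667, the bound 29/36 is < 1 and informative.)

P[X ≥ 12] ≤ 29/36 ≈ 0.806.


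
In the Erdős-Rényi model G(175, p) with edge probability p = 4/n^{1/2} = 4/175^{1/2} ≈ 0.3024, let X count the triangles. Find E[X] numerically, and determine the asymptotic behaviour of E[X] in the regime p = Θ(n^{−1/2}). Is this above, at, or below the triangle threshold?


Number of potential triangles: C(175, 3) = 877975.
Each occurs with probability p³ ≈ (0.3024)³ ≈ 2.764540e-02.
By linearity: E[X] = C(175, 3)·p³ ≈ 877975 · 2.764540e-02 ≈ 24271.9713.
Since α = 1/2 < 1, p = c/n^{1/2} ≫ 1/n is above the triangle threshold p ~ 1/n. Asymptotically E[X] ~ (c³/6)·n^{3(1−α)} = (4³/6)·n^{1.5} → ∞; triangles are abundant w.h.p.

E[X] ≈ 24271.9713; in regime p = Θ(1/n^{1/2}) E[X] diverges (above the triangle threshold p ~ 1/n).


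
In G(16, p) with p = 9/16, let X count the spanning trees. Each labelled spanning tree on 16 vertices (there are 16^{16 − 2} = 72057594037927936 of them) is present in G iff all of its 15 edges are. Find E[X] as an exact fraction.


K_16 has 16^{16 − 2} = 72057594037927936 labelled spanning trees.
For each such spanning tree H, let X_H = 1 if all 15 edges of H are present in G. Then P[X_H = 1] = p^{15} = (9/16)^{15} = 205891132094649/1152921504606846976.
Summing the indicators: E[X] = Σ_H E[X_H] = 72057594037927936 · p^{15} = 72057594037927936 · 205891132094649/1152921504606846976 = 205891132094649/16.
Numerically: E[X] ≈ 1.28682e+13.

E[X] = 72057594037927936 · (9/16)^{15} = 205891132094649/16 ≈ 1.28682e+13.


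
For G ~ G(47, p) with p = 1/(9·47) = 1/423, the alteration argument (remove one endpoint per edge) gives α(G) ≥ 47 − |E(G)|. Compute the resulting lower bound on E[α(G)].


E[|E(G)|] = C(47, 2)·p = 1081 · (1/423) = 23/9.
E[α(G)] ≥ n − E[|E(G)|] = 47 − 23/9 = 400/9.
Numerically: ≈ 44.444.
(This is only a lower bound; the true E[α(G)] may be larger.)

E[α(G)] ≥ 400/9 ≈ 44.444.


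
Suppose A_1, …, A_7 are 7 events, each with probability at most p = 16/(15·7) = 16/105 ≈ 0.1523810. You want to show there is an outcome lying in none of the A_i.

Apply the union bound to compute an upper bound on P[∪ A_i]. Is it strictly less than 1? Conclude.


Union bound: P[∪_{i=1}^{7} A_i] ≤ Σ_i P[A_i] ≤ 7·p = 7·(16/105) = 16/15.
Numerically: 16/15 ≈ 1.0666667.
Is 16/15 < 1? NO.
Since the bound 16/15 is ≥ 1, the union bound is uninformative here; it does NOT by itself certify existence.

7·p = 16/15 ≈ 1.0666667; existence NOT certified by the union bound.


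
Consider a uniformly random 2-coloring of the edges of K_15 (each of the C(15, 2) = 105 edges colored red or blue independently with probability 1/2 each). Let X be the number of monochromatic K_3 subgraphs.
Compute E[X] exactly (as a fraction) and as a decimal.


Let X = Σ_S X_S over the C(15, 3) = 455 subsets S of size 3, where X_S = 1 if the K_3 on S is monochromatic.
For a fixed S, the K_3 on S has C(3, 2) = 3 edges. P[all 3 edges red] = (1/2)^3, and likewise for blue, so P[monochromatic] = 2·(1/2)^3 = 2^{1 − 3} = 1/4.
By linearity of expectation: E[X] = C(15, 3) · 2^{1 − 3} = 455 · 1/4 = 455/4.
Numerically: E[X] ≈ 113.750000.

E[X] = C(15,3)·2^(1−C(3,2)) = 455/4 ≈ 113.750000.


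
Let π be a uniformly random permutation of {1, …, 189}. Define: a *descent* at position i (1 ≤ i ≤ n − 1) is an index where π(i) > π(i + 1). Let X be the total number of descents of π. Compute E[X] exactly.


Write X = Σ X_I over i = 1, …, 188, with X_I the indicator of one descent.
There are 188 indicators.
For each fixed i, the pair (π(i), π(i+1)) is a uniformly random ordered pair of distinct values from {1, …, 189}; by symmetry P[π(i) > π(i+1)] = 1/2.
By linearity: E[X] = 188 · (1/2) = (189 − 1) · (1/2) = 94 ≈ 94.000000.

E[X] = 94 = 94.000000.


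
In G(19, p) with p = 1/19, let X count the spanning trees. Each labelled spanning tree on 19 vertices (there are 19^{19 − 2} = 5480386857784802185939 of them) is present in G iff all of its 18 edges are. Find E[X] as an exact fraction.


K_19 has 19^{19 − 2} = 5480386857784802185939 labelled spanning trees.
For each such spanning tree H, let X_H = 1 if all 18 edges of H are present in G. Then P[X_H = 1] = p^{18} = (1/19)^{18} = 1/104127350297911241532841.
By linearity: E[X] = Σ_H E[X_H] = 5480386857784802185939 · p^{18} = 5480386857784802185939 · 1/104127350297911241532841 = 1/19.
Numerically: E[X] ≈ 0.0526316.

E[X] = 5480386857784802185939 · (1/19)^{18} = 1/19 ≈ 0.0526316.


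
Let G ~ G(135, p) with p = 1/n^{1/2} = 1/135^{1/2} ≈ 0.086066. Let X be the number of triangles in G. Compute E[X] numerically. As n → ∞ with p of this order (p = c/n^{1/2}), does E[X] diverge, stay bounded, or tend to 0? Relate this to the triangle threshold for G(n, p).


Number of potential triangles: C(135, 3) = 400995.
Each occurs with probability p³ ≈ (0.086066)³ ≈ 6.3752812e-04.
By linearity: E[X] = C(135, 3)·p³ ≈ 400995 · 6.3752812e-04 ≈ 255.64559.
Since α = 1/2 < 1, p = c/n^{1/2} ≫ 1/n is above the triangle threshold p ~ 1/n. Asymptotically E[X] ~ (c³/6)·n^{3(1−α)} = (1³/6)·n^{1.5} → ∞; triangles are abundant w.h.p.

E[X] ≈ 255.64559; in regime p = Θ(1/n^{1/2}) E[X] diverges (above the triangle threshold p ~ 1/n).


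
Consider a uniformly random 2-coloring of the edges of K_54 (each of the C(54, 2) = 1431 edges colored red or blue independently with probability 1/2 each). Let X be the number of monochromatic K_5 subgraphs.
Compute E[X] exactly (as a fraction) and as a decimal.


Let X = Σ_S X_S over the C(54, 5) = 3162510 subsets S of size 5, where X_S = 1 if the K_5 on S is monochromatic.
For a fixed S, the K_5 on S has C(5, 2) = 10 edges. P[all 10 edges red] = (1/2)^10, and likewise for blue, so P[monochromatic] = 2·(1/2)^10 = 2^{1 − 10} = 1/512.
Summing: E[X] = C(54, 5) · 2^{1 − 10} = 3162510 · 1/512 = 1581255/256.
Numerically: E[X] ≈ 6176.777.

E[X] = C(54,5)·2^(1−C(5,2)) = 1581255/256 ≈ 6176.777.


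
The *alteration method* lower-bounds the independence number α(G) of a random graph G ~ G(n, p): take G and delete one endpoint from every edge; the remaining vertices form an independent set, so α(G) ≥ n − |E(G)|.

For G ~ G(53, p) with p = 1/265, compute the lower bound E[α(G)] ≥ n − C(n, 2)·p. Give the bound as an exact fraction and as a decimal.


E[|E(G)|] = C(53, 2)·p = 1378 · (1/265) = 26/5.
E[α(G)] ≥ n − E[|E(G)|] = 53 − 26/5 = 239/5.
Numerically: ≈ 47.800.
(This is only a lower bound; the true E[α(G)] may be larger.)

E[α(G)] ≥ 239/5 ≈ 47.800.


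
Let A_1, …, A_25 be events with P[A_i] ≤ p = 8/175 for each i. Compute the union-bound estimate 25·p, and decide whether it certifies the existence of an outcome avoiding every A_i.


Union bound: P[∪_{i=1}^{25} A_i] ≤ Σ_i P[A_i] ≤ 25·p = 25·(8/175) = 8/7.
Numerically: 8/7 ≈ 1.142857.
Is 8/7 < 1? NO.
Since the bound 8/7 is ≥ 1, the union bound is uninformative here; it does NOT by itself certify existence.

25·p = 8/7 ≈ 1.142857; existence NOT certified by the union bound.


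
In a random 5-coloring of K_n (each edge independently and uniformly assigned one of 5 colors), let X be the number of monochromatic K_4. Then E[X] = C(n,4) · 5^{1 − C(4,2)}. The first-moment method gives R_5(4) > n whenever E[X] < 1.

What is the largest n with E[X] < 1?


We need C(n, 4) · 5^{1 − 6} < 1, i.e. C(n, 4) < 5^{6 − 1} = 3125.
Check values of n near the boundary:
  n = 15: C(15, 4) = 1365; 1365 < 3125? YES
  n = 16: C(16, 4) = 1820; 1820 < 3125? YES
  n = 17: C(17, 4) = 2380; 2380 < 3125? YES
  n = 18: C(18, 4) = 3060; 3060 < 3125? YES
  n = 19: C(19, 4) = 3876; 3876 < 3125? NO
  n = 20: C(20, 4) = 4845; 4845 < 3125? NO
The largest n with C(n, 4) < 3125 is n = 18 (where E[X] = 612/625 ≈ 0.97920). Hence R_5(4) > 18, i.e. R_5(4) ≥ 19.

Largest n = 18; hence R_5(4) > 18.


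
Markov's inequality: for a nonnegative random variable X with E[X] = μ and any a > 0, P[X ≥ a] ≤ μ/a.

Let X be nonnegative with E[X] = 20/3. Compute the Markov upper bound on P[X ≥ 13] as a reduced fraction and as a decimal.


μ = E[X] = 20/3, a = 13.
Markov: P[X ≥ 13] ≤ μ/a = (20/3)/13 = 20/39.
Numerically: ≈ 0.5128.
(Since a = 13 > μ = 6.6667, the bound 20/39 is < 1 and informative.)

P[X ≥ 13] ≤ 20/39 ≈ 0.5128.


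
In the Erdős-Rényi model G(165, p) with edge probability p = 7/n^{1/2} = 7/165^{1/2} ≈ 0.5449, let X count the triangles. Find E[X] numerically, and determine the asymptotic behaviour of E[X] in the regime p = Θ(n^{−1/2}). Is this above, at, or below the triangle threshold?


Number of potential triangles: C(165, 3) = 735130.
Each occurs with probability p³ ≈ (0.5449)³ ≈ 1.618334e-01.
By linearity: E[X] = C(165, 3)·p³ ≈ 735130 · 1.618334e-01 ≈ 118968.5997.
Since α = 1/2 < 1, p = c/n^{1/2} ≫ 1/n is above the triangle threshold p ~ 1/n. Asymptotically E[X] ~ (c³/6)·n^{3(1−α)} = (7³/6)·n^{1.5} → ∞; triangles are abundant w.h.p.

E[X] ≈ 118968.5997; in regime p = Θ(1/n^{1/2}) E[X] diverges (above the triangle threshold p ~ 1/n).


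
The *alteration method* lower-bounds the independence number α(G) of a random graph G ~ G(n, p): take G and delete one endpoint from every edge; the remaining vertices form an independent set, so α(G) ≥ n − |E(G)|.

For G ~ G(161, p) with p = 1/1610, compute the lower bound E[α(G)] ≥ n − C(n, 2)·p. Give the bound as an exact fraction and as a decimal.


E[|E(G)|] = C(161, 2)·p = 12880 · (1/1610) = 8.
E[α(G)] ≥ n − E[|E(G)|] = 161 − 8 = 153.
Numerically: ≈ 153.0000.
(This is only a lower bound; the true E[α(G)] may be larger.)

E[α(G)] ≥ 153 ≈ 153.0000.


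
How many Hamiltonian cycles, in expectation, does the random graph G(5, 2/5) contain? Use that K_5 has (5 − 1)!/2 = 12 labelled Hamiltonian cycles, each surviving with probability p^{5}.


K_5 has (5 − 1)!/2 = 12 labelled Hamiltonian cycles.
For each such Hamiltonian cycle H, let X_H = 1 if all 5 edges of H are present in G. Then P[X_H = 1] = p^{5} = (2/5)^{5} = 32/3125.
Summing the indicators: E[X] = Σ_H E[X_H] = 12 · p^{5} = 12 · 32/3125 = 384/3125.
Numerically: E[X] ≈ 0.123.

E[X] = 12 · (2/5)^{5} = 384/3125 ≈ 0.123.


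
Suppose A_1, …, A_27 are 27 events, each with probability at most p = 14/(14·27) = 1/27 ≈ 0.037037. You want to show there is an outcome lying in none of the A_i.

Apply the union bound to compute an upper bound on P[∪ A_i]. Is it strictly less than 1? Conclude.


Union bound: P[∪_{i=1}^{27} A_i] ≤ Σ_i P[A_i] ≤ 27·p = 27·(1/27) = 1.
Numerically: 1 ≈ 1.000000.
Is 1 < 1? NO.
Since the bound 1 is ≥ 1, the union bound is uninformative here; it does NOT by itself certify existence.

27·p = 1 ≈ 1.000000; existence NOT certified by the union bound.


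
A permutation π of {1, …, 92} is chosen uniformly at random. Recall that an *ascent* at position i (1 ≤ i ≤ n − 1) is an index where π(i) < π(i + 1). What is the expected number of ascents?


Write X = Σ X_I over i = 1, …, 91, with X_I the indicator of one ascent.
There are 91 indicators.
For each fixed i, the pair (π(i), π(i+1)) is a uniformly random ordered pair of distinct values from {1, …, 92}; by symmetry P[π(i) < π(i+1)] = 1/2.
By linearity: E[X] = 91 · (1/2) = (92 − 1) · (1/2) = 91/2 ≈ 45.500.

E[X] = 91/2 = 45.500.


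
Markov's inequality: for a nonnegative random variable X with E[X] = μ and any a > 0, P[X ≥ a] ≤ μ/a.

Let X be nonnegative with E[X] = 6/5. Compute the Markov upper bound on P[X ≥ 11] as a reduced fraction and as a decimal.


μ = E[X] = 6/5, a = 11.
Markov: P[X ≥ 11] ≤ μ/a = (6/5)/11 = 6/55.
Numerically: ≈ 0.109091.
(Since a = 11 > μ = 1.200000, the bound 6/55 is < 1 and informative.)

P[X ≥ 11] ≤ 6/55 ≈ 0.109091.


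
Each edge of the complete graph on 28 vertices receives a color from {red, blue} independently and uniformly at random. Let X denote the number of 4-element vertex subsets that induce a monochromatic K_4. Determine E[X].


Let X = Σ_S X_S over the C(28, 4) = 20475 subsets S of size 4, where X_S = 1 if the K_4 on S is monochromatic.
For a fixed S, the K_4 on S has C(4, 2) = 6 edges. P[all 6 edges red] = (1/2)^6, and likewise for blue, so P[monochromatic] = 2·(1/2)^6 = 2^{1 − 6} = 1/32.
By linearity: E[X] = C(28, 4) · 2^{1 − 6} = 20475 · 1/32 = 20475/32.
Numerically: E[X] ≈ 639.844.

E[X] = C(28,4)·2^(1−C(4,2)) = 20475/32 ≈ 639.844.


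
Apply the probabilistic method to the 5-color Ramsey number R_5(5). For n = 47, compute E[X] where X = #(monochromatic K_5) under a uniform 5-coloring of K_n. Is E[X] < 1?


E[X] = C(47, 5) · 5^{1 − 10} = 1533939 · 5^{−9} = 1533939/1953125.
As a reduced fraction: E[X] = 1533939/1953125 ≈ 0.7853768.
Is E[X] < 1? YES.
Since E[X] < 1, there exists a 5-coloring of K_{47} with no monochromatic K_5; hence R_5(5) > 47.

E[X] = 1533939/1953125 ≈ 0.7853768; E[X] < 1, so R_5(5) > 47.


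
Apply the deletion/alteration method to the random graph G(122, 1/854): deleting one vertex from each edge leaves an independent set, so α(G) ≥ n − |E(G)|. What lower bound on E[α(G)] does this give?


E[|E(G)|] = C(122, 2)·p = 7381 · (1/854) = 121/14.
E[α(G)] ≥ n − E[|E(G)|] = 122 − 121/14 = 1587/14.
Numerically: ≈ 113.357143.
(This is only a lower bound; the true E[α(G)] may be larger.)

E[α(G)] ≥ 1587/14 ≈ 113.357143.


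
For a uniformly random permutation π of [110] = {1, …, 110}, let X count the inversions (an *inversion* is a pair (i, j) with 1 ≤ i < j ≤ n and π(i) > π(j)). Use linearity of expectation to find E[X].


Write X = Σ X_I over the C(110, 2) = 5995 pairs i < j, with X_I the indicator of one inversion.
There are 5995 indicators.
For each fixed pair i < j, the values π(i) and π(j) are two distinct elements of {1, …, 110} in uniformly random order; by symmetry P[π(i) > π(j)] = 1/2.
By linearity: E[X] = 5995 · (1/2) = C(110, 2) · (1/2) = 5995/2 = 5995/2 ≈ 2997.500.

E[X] = 5995/2 = 2997.500.


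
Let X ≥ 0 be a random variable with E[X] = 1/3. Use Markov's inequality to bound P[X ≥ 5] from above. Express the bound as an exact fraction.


μ = E[X] = 1/3, a = 5.
Markov: P[X ≥ 5] ≤ μ/a = (1/3)/5 = 1/15.
Numerically: ≈ 0.0667.
(Since a = 5 > μ = 0.3333, the bound 1/15 is < 1 and informative.)

P[X ≥ 5] ≤ 1/15 ≈ 0.0667.


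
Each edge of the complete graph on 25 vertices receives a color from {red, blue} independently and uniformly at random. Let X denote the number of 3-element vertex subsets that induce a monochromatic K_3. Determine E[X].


Let X = Σ_S X_S over the C(25, 3) = 2300 subsets S of size 3, where X_S = 1 if the K_3 on S is monochromatic.
For a fixed S, the K_3 on S has C(3, 2) = 3 edges. P[all 3 edges red] = (1/2)^3, and likewise for blue, so P[monochromatic] = 2·(1/2)^3 = 2^{1 − 3} = 1/4.
Summing: E[X] = C(25, 3) · 2^{1 − 3} = 2300 · 1/4 = 575.
Numerically: E[X] ≈ 575.000.

E[X] = C(25,3)·2^(1−C(3,2)) = 575 ≈ 575.000.


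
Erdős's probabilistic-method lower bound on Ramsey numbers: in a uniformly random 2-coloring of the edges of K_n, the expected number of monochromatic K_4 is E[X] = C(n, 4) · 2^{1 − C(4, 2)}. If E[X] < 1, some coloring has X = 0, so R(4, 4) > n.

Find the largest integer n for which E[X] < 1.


We need C(n, 4) · 2^{1 − 6} < 1, i.e. C(n, 4) < 2^{6 − 1} = 32.
Check values of n near the boundary:
  n = 4: C(4, 4) = 1; 1 < 32? YES
  n = 5: C(5, 4) = 5; 5 < 32? YES
  n = 6: C(6, 4) = 15; 15 < 32? YES
  n = 7: C(7, 4) = 35; 35 < 32? NO
  n = 8: C(8, 4) = 70; 70 < 32? NO
The largest n with C(n, 4) < 32 is n = 6 (where E[X] = 15/32 ≈ 0.469). Hence R(4, 4) > 6, i.e. R(4, 4) ≥ 7.

Largest n = 6; hence R(4, 4) > 6.


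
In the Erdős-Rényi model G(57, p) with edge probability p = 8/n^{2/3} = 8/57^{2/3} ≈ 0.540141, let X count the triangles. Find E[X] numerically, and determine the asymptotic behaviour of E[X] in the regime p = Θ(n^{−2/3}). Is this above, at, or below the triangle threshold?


Number of potential triangles: C(57, 3) = 29260.
Each occurs with probability p³ ≈ (0.540141)³ ≈ 1.57586950e-01.
By linearity: E[X] = C(57, 3)·p³ ≈ 29260 · 1.57586950e-01 ≈ 4610.994152.
Since α = 2/3 < 1, p = c/n^{2/3} ≫ 1/n is above the triangle threshold p ~ 1/n. Asymptotically E[X] ~ (c³/6)·n^{3(1−α)} = (8³/6)·n^{1} → ∞; triangles are abundant w.h.p.

E[X] ≈ 4610.994152; in regime p = Θ(1/n^{2/3}) E[X] diverges (above the triangle threshold p ~ 1/n).
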